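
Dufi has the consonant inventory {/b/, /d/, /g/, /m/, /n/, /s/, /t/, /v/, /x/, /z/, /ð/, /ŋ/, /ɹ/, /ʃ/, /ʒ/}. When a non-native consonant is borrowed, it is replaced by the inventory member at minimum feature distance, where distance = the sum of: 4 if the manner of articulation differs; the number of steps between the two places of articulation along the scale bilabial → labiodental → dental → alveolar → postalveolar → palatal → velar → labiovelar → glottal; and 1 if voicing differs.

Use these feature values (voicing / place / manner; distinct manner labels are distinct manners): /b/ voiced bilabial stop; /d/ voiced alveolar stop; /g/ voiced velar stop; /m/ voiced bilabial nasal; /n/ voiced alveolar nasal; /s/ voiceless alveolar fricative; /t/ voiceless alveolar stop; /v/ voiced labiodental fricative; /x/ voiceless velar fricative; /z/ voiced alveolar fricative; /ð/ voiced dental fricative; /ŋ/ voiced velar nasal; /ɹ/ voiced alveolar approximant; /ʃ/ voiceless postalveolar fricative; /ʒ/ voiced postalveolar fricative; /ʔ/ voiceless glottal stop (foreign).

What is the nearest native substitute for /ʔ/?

/g/ is closest: same manner (stop), place distance 2 (glottal→velar), voicing differs (+1); total 3. Next closest is /t/ at distance 5.

g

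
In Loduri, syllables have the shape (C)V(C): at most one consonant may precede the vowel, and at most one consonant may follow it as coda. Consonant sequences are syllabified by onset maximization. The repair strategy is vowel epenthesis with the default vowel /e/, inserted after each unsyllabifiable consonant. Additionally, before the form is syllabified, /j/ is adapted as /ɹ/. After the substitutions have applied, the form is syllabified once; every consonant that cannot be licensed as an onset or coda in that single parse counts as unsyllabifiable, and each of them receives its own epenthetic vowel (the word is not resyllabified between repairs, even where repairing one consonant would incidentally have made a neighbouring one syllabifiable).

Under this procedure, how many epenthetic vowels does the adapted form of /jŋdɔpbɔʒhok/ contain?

After substitution the input is /ɹŋdɔpbɔʒhok/.
The unsyllabifiable consonants are /ɹ/, /ŋ/; each receives one epenthetic vowel.

2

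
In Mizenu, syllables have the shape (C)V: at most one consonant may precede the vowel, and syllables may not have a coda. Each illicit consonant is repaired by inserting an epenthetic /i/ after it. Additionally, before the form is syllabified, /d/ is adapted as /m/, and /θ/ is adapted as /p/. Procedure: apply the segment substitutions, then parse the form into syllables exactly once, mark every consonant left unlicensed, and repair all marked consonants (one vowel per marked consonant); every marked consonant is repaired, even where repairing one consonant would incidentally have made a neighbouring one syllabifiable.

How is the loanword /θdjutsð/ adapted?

Substitution: /θ/ → /p/, /d/ → /m/, giving /pmjutsð/.
Under (C)V, the unsyllabifiable consonants are /p/, /m/, /t/, /s/, /ð/ (no codas are permitted; onsets are limited to one consonant).
Each unlicensed consonant becomes the onset of a new syllable: /p/ → /pi/, /m/ → /mi/, /t/ → /ti/, /s/ → /si/, /ð/ → /ði/.

pimijutisiði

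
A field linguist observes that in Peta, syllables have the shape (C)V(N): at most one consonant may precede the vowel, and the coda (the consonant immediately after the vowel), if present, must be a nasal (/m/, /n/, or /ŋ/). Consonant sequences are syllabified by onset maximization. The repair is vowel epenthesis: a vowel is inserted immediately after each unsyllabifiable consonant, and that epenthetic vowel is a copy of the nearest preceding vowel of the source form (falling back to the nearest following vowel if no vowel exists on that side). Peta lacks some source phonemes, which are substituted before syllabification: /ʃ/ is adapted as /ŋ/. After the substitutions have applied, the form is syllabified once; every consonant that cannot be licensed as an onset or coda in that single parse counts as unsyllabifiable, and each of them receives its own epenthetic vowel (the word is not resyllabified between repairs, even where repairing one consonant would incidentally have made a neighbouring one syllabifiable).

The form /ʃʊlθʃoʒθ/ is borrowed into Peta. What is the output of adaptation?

Substitution: /ʃ/ → /ŋ/, giving /ŋʊlθŋoʒθ/.
Syllabifying with onset maximization leaves /l/, /θ/, /ʒ/, /θ/ stranded (only a nasal (/m/, /n/, or /ŋ/) is licensed in coda position; onsets are limited to one consonant).
Epenthesis after each stranded consonant: /l/ → /lʊ/, /θ/ → /θʊ/, /ʒ/ → /ʒo/, /θ/ → /θo/.

ŋʊlʊθʊŋoʒoθo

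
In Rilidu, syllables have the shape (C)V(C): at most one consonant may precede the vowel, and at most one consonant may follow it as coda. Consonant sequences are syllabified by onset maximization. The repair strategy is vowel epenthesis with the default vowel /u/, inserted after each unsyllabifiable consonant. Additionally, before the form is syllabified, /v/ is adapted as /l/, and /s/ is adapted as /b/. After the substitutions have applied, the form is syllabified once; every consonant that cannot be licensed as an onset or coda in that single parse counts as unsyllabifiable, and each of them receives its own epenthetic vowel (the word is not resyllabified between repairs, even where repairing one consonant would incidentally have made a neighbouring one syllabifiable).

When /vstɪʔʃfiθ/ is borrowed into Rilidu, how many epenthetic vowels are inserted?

After substitution the input is /lbtɪʔʃfiθ/.
The unsyllabifiable consonants are /l/, /b/, /ʃ/; each receives one epenthetic vowel.

3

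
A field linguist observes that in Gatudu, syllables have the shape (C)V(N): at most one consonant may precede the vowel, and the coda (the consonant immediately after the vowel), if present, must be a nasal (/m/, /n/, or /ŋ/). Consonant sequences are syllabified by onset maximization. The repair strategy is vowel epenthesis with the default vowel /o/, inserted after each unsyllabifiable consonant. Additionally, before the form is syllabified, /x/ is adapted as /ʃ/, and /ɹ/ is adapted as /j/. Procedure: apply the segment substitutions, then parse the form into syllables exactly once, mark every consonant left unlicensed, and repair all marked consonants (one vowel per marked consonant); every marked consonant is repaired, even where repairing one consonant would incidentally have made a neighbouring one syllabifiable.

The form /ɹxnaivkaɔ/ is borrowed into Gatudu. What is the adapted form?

joʃonaivokaɔ

Substitution: /ɹ/ → /j/, /x/ → /ʃ/, giving /jʃnaivkaɔ/.
Under (C)V(N), the unsyllabifiable consonants are /j/, /ʃ/, /v/ (only a nasal (/m/, /n/, or /ŋ/) is licensed in coda position; onsets are limited to one consonant).
Epenthesis after each stranded consonant: /j/ → /jo/, /ʃ/ → /ʃo/, /v/ → /vo/.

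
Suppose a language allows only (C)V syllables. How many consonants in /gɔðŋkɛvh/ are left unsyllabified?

The consonants /ð/, /ŋ/, /v/, /h/ cannot be parsed into a legal (C)V syllable (no codas are permitted; onsets are limited to one consonant).

4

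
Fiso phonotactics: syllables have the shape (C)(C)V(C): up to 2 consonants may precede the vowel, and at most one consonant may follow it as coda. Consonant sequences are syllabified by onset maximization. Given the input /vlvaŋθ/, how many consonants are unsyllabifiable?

2

Under (C)(C)V(C), the unsyllabifiable consonants are /v/, /θ/ (at most one coda consonant is licensed; onsets may contain at most 2 consonants).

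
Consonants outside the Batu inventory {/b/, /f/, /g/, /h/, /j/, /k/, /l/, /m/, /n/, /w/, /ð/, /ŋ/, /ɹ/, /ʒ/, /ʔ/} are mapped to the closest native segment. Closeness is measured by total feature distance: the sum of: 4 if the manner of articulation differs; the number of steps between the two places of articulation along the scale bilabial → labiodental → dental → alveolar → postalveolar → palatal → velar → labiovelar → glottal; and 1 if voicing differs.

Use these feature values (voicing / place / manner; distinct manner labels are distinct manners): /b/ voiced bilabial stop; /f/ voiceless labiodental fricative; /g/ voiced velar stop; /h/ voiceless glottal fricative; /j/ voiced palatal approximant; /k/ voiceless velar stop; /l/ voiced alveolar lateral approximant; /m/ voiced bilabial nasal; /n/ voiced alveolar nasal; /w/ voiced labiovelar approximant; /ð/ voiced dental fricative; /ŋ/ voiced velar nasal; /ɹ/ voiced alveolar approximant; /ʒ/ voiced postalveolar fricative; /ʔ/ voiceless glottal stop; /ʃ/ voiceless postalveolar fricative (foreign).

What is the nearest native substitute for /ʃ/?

/ʒ/ is closest: same manner (fricative), place distance 0 (postalveolar→postalveolar), voicing differs (+1); total 1. Next closest is /f/ at distance 3.

ʒ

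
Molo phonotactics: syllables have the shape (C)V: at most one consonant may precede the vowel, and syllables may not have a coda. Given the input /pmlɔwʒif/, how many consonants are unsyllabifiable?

The consonants /p/, /m/, /w/, /f/ cannot be parsed into a legal (C)V syllable (no codas are permitted; onsets are limited to one consonant).

4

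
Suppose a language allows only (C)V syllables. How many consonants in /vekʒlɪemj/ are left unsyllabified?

Syllabifying with onset maximization leaves /k/, /ʒ/, /m/, /j/ stranded (no codas are permitted; onsets are limited to one consonant).

4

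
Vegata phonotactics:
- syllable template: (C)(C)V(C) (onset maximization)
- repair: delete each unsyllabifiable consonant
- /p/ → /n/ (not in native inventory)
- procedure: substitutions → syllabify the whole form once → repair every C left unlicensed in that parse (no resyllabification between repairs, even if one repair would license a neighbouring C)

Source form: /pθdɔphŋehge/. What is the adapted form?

θdɔnhŋehge

Substitution: /p/ → /n/, giving /nθdɔnhŋehge/.
The consonants /n/ cannot be parsed into a legal (C)(C)V(C) syllable (at most one coda consonant is licensed; onsets may contain at most 2 consonants).
Deletion applies to /n/.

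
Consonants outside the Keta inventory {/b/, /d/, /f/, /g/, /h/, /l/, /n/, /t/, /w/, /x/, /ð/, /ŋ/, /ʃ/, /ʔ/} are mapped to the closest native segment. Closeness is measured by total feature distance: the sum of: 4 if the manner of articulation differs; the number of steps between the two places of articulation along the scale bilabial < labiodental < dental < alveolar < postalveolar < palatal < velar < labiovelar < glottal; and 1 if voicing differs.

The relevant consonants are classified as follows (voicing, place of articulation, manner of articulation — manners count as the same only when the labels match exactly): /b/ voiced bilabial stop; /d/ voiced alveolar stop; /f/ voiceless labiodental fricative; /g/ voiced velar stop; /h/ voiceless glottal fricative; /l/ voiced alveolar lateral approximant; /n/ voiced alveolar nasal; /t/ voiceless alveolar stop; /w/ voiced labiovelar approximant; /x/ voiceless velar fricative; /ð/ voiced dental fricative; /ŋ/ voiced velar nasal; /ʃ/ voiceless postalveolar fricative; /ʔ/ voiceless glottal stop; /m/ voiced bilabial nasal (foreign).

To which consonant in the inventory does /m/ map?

n

/n/ is closest: same manner (nasal), place distance 3 (bilabial→alveolar), same voicing; total 3. Next closest is /b/ at distance 4.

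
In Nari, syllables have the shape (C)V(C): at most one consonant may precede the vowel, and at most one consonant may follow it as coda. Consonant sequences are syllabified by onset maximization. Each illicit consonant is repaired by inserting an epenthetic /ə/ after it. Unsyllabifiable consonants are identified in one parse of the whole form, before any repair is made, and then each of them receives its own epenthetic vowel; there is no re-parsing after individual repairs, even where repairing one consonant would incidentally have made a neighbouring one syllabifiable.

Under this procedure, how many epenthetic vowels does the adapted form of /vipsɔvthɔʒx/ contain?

2

The unsyllabifiable consonants are /t/, /x/; each receives one epenthetic vowel.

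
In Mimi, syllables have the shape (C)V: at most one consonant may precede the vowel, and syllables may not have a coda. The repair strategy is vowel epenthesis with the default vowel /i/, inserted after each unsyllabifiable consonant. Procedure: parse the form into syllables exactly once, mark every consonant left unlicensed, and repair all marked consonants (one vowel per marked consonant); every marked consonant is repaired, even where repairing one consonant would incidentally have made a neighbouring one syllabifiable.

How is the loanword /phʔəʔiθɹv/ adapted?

Under (C)V, the unsyllabifiable consonants are /p/, /h/, /θ/, /ɹ/, /v/ (no codas are permitted; onsets are limited to one consonant).
Each unlicensed consonant becomes the onset of a new syllable: /p/ → /pi/, /h/ → /hi/, /θ/ → /θi/, /ɹ/ → /ɹi/, /v/ → /vi/.

pihiʔəʔiθiɹivi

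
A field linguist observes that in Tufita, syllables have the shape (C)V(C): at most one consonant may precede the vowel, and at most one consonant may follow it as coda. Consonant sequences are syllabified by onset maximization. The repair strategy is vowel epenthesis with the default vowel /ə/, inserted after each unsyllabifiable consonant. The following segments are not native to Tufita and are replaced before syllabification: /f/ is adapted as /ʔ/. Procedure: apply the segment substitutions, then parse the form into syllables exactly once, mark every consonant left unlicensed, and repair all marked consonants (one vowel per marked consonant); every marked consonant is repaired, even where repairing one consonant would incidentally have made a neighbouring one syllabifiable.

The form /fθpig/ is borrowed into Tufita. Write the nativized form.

Substitution: /f/ → /ʔ/, giving /ʔθpig/.
The consonants /ʔ/, /θ/ cannot be parsed into a legal (C)V(C) syllable (at most one coda consonant is licensed; onsets are limited to one consonant).
Inserting the epenthetic vowel yields /ʔ/ → /ʔə/, /θ/ → /θə/.

ʔəθəpig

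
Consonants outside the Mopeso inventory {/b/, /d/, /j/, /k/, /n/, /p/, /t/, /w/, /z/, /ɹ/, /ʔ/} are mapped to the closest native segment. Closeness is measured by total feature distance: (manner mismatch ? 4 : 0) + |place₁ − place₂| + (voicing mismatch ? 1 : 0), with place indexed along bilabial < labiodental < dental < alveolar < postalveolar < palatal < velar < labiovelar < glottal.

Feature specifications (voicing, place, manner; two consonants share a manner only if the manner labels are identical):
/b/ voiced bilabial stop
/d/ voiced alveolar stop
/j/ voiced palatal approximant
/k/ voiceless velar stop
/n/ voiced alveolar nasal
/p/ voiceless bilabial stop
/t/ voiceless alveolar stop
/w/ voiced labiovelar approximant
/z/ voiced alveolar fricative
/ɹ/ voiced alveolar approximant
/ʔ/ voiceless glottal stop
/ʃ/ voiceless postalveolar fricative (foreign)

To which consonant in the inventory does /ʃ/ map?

z

/z/ is closest: same manner (fricative), place distance 1 (postalveolar→alveolar), voicing differs (+1); total 2. Next closest is /t/ at distance 5.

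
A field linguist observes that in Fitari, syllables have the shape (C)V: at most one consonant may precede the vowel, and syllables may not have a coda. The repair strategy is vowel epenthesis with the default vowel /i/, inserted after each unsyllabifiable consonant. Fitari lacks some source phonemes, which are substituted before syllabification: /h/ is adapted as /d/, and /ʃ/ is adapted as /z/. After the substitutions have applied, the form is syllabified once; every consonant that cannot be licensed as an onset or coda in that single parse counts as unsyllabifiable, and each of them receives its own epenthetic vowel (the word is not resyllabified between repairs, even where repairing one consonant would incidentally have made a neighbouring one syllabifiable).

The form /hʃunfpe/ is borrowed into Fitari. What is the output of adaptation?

dizunifipe

Substitution: /h/ → /d/, /ʃ/ → /z/, giving /dzunfpe/.
Under (C)V, the unsyllabifiable consonants are /d/, /n/, /f/ (no codas are permitted; onsets are limited to one consonant).
Inserting the epenthetic vowel yields /d/ → /di/, /n/ → /ni/, /f/ → /fi/.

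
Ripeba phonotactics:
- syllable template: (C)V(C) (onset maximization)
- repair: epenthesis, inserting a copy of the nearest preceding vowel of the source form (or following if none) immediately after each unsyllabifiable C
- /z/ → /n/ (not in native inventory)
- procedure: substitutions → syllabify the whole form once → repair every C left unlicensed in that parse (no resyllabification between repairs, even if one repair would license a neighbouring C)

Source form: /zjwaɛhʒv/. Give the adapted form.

Substitution: /z/ → /n/, giving /njwaɛhʒv/.
The consonants /n/, /j/, /ʒ/, /v/ cannot be parsed into a legal (C)V(C) syllable (at most one coda consonant is licensed; onsets are limited to one consonant).
Each unlicensed consonant becomes the onset of a new syllable: /n/ → /na/, /j/ → /ja/, /ʒ/ → /ʒɛ/, /v/ → /vɛ/.

najawaɛhʒɛvɛ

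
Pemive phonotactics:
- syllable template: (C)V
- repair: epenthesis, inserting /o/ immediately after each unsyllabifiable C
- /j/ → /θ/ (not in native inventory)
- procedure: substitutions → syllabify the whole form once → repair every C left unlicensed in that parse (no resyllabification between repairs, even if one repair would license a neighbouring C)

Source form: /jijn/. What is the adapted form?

Substitution: /j/ → /θ/, giving /θiθn/.
The consonants /θ/, /n/ cannot be parsed into a legal (C)V syllable (no codas are permitted; onsets are limited to one consonant).
Epenthesis after each stranded consonant: /θ/ → /θo/, /n/ → /no/.

θiθono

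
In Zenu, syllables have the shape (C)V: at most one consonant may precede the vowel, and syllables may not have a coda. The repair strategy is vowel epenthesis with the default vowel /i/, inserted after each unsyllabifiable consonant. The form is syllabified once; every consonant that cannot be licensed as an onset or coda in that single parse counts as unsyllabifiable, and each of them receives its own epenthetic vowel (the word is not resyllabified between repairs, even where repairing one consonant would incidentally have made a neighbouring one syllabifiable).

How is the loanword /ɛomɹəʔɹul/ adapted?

ɛomiɹəʔiɹuli

The consonants /m/, /ʔ/, /l/ cannot be parsed into a legal (C)V syllable (no codas are permitted; onsets are limited to one consonant).
Each unlicensed consonant becomes the onset of a new syllable: /m/ → /mi/, /ʔ/ → /ʔi/, /l/ → /li/.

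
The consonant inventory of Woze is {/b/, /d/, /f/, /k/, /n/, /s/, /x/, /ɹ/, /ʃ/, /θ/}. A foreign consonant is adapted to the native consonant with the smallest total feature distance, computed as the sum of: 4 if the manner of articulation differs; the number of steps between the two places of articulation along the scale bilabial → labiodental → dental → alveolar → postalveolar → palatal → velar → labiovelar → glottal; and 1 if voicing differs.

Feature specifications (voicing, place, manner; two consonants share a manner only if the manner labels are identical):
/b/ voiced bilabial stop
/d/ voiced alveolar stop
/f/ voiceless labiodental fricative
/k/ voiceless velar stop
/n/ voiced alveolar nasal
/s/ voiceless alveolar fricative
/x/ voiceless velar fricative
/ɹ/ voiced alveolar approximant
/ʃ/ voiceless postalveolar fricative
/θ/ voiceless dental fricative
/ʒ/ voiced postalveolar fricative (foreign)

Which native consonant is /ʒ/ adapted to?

ʃ

/ʃ/ is closest: same manner (fricative), place distance 0 (postalveolar→postalveolar), voicing differs (+1); total 1. Next closest is /s/ at distance 2.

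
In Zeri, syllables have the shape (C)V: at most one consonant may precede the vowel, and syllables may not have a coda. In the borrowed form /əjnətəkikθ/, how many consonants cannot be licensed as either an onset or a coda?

3

Syllabifying with onset maximization leaves /j/, /k/, /θ/ stranded (no codas are permitted; onsets are limited to one consonant).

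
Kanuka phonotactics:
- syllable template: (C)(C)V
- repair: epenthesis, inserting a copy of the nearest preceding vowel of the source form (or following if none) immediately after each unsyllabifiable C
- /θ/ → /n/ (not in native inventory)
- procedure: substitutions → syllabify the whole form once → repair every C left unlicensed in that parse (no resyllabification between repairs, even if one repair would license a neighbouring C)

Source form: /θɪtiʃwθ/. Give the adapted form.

Substitution: /θ/ → /n/, giving /nɪtiʃwn/.
The consonants /ʃ/, /w/, /n/ cannot be parsed into a legal (C)(C)V syllable (no codas are permitted; onsets may contain at most 2 consonants).
Epenthesis after each stranded consonant: /ʃ/ → /ʃi/, /w/ → /wi/, /n/ → /ni/.

nɪtiʃiwini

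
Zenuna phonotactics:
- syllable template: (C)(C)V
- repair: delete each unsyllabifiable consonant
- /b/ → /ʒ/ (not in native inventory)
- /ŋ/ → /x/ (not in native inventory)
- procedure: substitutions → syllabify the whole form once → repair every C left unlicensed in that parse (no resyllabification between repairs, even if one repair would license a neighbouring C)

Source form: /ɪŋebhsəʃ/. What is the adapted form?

ɪxehsə

Substitution: /ŋ/ → /x/, /b/ → /ʒ/, giving /ɪxeʒhsəʃ/.
Syllabifying with onset maximization leaves /ʒ/, /ʃ/ stranded (no codas are permitted; onsets may contain at most 2 consonants).
Deleting the stranded consonants removes /ʒ/, /ʃ/.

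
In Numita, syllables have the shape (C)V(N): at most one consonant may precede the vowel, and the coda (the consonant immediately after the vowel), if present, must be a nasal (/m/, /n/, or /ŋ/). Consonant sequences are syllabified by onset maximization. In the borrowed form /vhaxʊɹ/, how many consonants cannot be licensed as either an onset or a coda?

Syllabifying with onset maximization leaves /v/, /ɹ/ stranded (only a nasal (/m/, /n/, or /ŋ/) is licensed in coda position; onsets are limited to one consonant).

2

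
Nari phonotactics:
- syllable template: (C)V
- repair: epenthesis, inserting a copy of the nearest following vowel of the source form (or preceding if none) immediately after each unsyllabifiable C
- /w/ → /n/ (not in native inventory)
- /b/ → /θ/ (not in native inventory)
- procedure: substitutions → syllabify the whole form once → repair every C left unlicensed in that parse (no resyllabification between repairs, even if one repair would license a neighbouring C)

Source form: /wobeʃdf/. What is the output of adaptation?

Substitution: /w/ → /n/, /b/ → /θ/, giving /noθeʃdf/.
Under (C)V, the unsyllabifiable consonants are /ʃ/, /d/, /f/ (no codas are permitted; onsets are limited to one consonant).
Epenthesis after each stranded consonant: /ʃ/ → /ʃe/, /d/ → /de/, /f/ → /fe/.

noθeʃedefe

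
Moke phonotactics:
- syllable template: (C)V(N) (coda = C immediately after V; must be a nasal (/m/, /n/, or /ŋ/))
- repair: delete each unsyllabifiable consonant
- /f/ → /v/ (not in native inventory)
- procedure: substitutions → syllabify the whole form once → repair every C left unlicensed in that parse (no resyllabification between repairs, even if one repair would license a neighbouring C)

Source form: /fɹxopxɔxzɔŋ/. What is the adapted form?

Substitution: /f/ → /v/, giving /vɹxopxɔxzɔŋ/.
Syllabifying with onset maximization leaves /v/, /ɹ/, /p/, /x/ stranded (only a nasal (/m/, /n/, or /ŋ/) is licensed in coda position; onsets are limited to one consonant).
Deletion applies to /v/, /ɹ/, /p/, /x/.

xoxɔzɔŋ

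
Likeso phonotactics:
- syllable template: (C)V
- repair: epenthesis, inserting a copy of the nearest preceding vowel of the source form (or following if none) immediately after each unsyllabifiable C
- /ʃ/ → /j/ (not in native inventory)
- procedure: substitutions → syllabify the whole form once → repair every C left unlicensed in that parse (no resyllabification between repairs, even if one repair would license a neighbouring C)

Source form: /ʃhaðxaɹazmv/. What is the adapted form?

Substitution: /ʃ/ → /j/, giving /jhaðxaɹazmv/.
The consonants /j/, /ð/, /z/, /m/, /v/ cannot be parsed into a legal (C)V syllable (no codas are permitted; onsets are limited to one consonant).
Epenthesis after each stranded consonant: /j/ → /ja/, /ð/ → /ða/, /z/ → /za/, /m/ → /ma/, /v/ → /va/.

jahaðaxaɹazamava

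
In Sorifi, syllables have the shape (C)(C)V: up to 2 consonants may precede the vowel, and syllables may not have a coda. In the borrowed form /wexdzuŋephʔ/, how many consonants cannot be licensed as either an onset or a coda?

Syllabifying with onset maximization leaves /x/, /p/, /h/, /ʔ/ stranded (no codas are permitted; onsets may contain at most 2 consonants).

4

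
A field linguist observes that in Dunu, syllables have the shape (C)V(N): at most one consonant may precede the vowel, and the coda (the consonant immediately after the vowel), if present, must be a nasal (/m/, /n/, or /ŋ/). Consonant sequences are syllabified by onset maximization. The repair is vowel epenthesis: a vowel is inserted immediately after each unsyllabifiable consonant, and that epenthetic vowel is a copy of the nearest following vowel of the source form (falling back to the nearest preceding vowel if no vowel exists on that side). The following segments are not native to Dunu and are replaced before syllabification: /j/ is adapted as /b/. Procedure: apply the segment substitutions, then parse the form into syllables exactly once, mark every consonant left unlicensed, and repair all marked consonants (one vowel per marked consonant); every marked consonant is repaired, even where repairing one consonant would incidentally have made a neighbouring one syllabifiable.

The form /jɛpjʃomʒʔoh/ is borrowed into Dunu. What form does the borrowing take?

Substitution: /j/ → /b/, giving /bɛpbʃomʒʔoh/.
Under (C)V(N), the unsyllabifiable consonants are /p/, /b/, /ʒ/, /h/ (only a nasal (/m/, /n/, or /ŋ/) is licensed in coda position; onsets are limited to one consonant).
Each unlicensed consonant becomes the onset of a new syllable: /p/ → /po/, /b/ → /bo/, /ʒ/ → /ʒo/, /h/ → /ho/.

bɛpoboʃomʒoʔoho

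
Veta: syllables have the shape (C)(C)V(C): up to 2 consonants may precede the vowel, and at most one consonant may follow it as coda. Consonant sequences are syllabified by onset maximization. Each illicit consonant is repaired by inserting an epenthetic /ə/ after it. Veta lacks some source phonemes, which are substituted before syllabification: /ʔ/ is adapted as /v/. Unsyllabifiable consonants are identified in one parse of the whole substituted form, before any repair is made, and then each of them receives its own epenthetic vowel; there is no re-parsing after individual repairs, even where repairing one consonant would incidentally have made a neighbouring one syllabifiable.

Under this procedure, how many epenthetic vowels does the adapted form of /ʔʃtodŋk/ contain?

After substitution the input is /vʃtodŋk/.
The unsyllabifiable consonants are /v/, /ŋ/, /k/; each receives one epenthetic vowel.

3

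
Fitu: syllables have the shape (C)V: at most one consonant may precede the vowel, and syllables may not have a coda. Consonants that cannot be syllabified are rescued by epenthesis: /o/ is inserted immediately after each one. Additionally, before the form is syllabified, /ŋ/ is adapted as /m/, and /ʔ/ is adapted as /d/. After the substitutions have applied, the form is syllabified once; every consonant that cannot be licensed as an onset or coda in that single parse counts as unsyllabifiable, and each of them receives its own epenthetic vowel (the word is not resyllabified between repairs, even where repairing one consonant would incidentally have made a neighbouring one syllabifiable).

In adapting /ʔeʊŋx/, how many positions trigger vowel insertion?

2

After substitution the input is /deʊmx/.
The unsyllabifiable consonants are /m/, /x/; each receives one epenthetic vowel.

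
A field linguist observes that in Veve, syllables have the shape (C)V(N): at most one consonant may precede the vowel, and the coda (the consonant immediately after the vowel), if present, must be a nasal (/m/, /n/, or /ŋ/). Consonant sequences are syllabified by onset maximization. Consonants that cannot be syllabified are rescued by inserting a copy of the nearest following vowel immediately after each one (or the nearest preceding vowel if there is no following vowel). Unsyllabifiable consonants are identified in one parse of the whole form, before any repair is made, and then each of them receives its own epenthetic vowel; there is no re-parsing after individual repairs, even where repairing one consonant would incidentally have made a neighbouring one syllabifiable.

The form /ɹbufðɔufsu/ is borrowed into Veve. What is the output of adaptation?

Under (C)V(N), the unsyllabifiable consonants are /ɹ/, /f/, /f/ (only a nasal (/m/, /n/, or /ŋ/) is licensed in coda position; onsets are limited to one consonant).
Epenthesis after each stranded consonant: /ɹ/ → /ɹu/, /f/ → /fɔ/, /f/ → /fu/.

ɹubufɔðɔufusu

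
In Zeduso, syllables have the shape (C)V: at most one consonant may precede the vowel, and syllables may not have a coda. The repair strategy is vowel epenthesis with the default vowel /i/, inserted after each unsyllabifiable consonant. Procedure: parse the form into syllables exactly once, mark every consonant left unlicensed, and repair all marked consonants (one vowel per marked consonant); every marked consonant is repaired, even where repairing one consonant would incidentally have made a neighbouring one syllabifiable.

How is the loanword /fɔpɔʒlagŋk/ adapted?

fɔpɔʒilagiŋiki

The consonants /ʒ/, /g/, /ŋ/, /k/ cannot be parsed into a legal (C)V syllable (no codas are permitted; onsets are limited to one consonant).
Inserting the epenthetic vowel yields /ʒ/ → /ʒi/, /g/ → /gi/, /ŋ/ → /ŋi/, /k/ → /ki/.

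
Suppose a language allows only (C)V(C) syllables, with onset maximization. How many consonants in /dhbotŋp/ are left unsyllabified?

4

Under (C)V(C), the unsyllabifiable consonants are /d/, /h/, /ŋ/, /p/ (at most one coda consonant is licensed; onsets are limited to one consonant).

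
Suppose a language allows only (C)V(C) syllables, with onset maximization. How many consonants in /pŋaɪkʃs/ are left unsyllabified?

Syllabifying with onset maximization leaves /p/, /ʃ/, /s/ stranded (at most one coda consonant is licensed; onsets are limited to one consonant).

3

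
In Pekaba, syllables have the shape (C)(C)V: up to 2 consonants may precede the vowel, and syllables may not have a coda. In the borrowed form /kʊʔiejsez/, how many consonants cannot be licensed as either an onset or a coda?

1

The consonants /z/ cannot be parsed into a legal (C)(C)V syllable (no codas are permitted; onsets may contain at most 2 consonants).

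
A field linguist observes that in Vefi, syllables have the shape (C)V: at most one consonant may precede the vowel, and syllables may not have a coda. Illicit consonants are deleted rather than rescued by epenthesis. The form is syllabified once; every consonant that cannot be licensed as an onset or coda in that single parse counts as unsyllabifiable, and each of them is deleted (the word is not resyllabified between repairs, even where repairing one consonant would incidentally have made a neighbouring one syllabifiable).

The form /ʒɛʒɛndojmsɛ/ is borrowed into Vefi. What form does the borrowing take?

Under (C)V, the unsyllabifiable consonants are /n/, /j/, /m/ (no codas are permitted; onsets are limited to one consonant).
Deletion applies to /n/, /j/, /m/.

ʒɛʒɛdosɛ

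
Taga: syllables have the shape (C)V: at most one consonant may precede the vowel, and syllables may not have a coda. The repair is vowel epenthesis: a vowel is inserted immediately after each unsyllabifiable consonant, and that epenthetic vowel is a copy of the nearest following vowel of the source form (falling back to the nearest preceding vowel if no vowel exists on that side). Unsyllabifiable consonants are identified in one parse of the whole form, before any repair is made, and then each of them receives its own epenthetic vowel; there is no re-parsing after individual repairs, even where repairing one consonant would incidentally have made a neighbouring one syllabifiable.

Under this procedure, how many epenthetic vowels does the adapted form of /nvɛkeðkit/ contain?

The unsyllabifiable consonants are /n/, /ð/, /t/; each receives one epenthetic vowel.

3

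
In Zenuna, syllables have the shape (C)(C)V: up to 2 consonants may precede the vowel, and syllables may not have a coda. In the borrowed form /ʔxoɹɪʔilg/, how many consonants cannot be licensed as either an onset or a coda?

Under (C)(C)V, the unsyllabifiable consonants are /l/, /g/ (no codas are permitted; onsets may contain at most 2 consonants).

2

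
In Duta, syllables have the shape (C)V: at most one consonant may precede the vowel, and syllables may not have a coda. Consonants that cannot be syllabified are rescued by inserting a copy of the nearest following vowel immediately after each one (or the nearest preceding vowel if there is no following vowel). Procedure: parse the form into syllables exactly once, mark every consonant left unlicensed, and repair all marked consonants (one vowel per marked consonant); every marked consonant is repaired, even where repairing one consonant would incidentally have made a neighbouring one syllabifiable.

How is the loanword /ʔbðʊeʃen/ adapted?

Under (C)V, the unsyllabifiable consonants are /ʔ/, /b/, /n/ (no codas are permitted; onsets are limited to one consonant).
Each unlicensed consonant becomes the onset of a new syllable: /ʔ/ → /ʔʊ/, /b/ → /bʊ/, /n/ → /ne/.

ʔʊbʊðʊeʃene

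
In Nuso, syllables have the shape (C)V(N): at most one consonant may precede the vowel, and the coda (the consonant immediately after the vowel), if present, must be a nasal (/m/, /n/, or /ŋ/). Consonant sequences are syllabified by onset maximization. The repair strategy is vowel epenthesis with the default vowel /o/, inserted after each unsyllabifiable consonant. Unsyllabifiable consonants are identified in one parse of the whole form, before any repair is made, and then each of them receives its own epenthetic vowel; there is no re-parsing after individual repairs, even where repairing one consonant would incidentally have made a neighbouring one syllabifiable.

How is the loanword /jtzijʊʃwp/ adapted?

jotozijʊʃowopo

Under (C)V(N), the unsyllabifiable consonants are /j/, /t/, /ʃ/, /w/, /p/ (only a nasal (/m/, /n/, or /ŋ/) is licensed in coda position; onsets are limited to one consonant).
Inserting the epenthetic vowel yields /j/ → /jo/, /t/ → /to/, /ʃ/ → /ʃo/, /w/ → /wo/, /p/ → /po/.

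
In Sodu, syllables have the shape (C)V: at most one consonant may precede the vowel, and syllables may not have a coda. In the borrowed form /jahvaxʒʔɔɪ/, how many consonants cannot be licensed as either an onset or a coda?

3

Syllabifying with onset maximization leaves /h/, /x/, /ʒ/ stranded (no codas are permitted; onsets are limited to one consonant).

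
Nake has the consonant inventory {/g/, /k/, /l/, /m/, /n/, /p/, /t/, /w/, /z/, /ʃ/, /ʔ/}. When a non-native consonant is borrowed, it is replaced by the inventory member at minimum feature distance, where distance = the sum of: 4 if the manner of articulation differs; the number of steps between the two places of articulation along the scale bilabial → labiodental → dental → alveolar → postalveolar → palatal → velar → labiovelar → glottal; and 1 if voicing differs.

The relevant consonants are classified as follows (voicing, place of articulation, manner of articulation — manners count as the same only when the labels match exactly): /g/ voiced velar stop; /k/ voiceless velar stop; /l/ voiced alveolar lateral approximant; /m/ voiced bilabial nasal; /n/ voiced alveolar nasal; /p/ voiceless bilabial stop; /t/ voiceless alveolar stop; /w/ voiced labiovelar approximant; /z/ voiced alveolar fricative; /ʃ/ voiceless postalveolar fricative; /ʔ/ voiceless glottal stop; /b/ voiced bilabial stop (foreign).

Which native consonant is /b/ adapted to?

/p/ is closest: same manner (stop), place distance 0 (bilabial→bilabial), voicing differs (+1); total 1. Next closest is /m/ at distance 4.

p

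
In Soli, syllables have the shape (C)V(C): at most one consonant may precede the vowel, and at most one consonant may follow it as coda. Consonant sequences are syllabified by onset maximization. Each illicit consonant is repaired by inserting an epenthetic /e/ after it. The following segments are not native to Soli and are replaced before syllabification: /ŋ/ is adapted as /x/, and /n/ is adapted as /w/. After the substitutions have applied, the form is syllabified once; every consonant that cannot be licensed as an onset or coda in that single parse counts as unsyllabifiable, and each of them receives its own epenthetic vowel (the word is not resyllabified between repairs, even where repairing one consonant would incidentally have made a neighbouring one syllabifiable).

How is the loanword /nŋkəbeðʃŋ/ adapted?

Substitution: /n/ → /w/, /ŋ/ → /x/, giving /wxkəbeðʃx/.
The consonants /w/, /x/, /ʃ/, /x/ cannot be parsed into a legal (C)V(C) syllable (at most one coda consonant is licensed; onsets are limited to one consonant).
Each unlicensed consonant becomes the onset of a new syllable: /w/ → /we/, /x/ → /xe/, /ʃ/ → /ʃe/, /x/ → /xe/.

wexekəbeðʃexe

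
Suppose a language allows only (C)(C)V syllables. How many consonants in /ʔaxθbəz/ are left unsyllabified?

Under (C)(C)V, the unsyllabifiable consonants are /x/, /z/ (no codas are permitted; onsets may contain at most 2 consonants).

2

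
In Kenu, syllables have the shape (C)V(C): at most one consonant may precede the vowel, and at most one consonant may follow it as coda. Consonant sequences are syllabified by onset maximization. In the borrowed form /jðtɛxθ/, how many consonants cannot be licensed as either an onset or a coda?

The consonants /j/, /ð/, /θ/ cannot be parsed into a legal (C)V(C) syllable (at most one coda consonant is licensed; onsets are limited to one consonant).

3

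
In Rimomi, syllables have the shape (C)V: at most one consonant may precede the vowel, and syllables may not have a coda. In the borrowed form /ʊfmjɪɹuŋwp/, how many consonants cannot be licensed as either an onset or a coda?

The consonants /f/, /m/, /ŋ/, /w/, /p/ cannot be parsed into a legal (C)V syllable (no codas are permitted; onsets are limited to one consonant).

5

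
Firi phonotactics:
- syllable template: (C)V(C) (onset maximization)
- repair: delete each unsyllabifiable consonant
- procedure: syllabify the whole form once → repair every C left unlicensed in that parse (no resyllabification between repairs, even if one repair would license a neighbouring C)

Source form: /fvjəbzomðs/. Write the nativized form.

jəbzom

Syllabifying with onset maximization leaves /f/, /v/, /ð/, /s/ stranded (at most one coda consonant is licensed; onsets are limited to one consonant).
Deletion applies to /f/, /v/, /ð/, /s/.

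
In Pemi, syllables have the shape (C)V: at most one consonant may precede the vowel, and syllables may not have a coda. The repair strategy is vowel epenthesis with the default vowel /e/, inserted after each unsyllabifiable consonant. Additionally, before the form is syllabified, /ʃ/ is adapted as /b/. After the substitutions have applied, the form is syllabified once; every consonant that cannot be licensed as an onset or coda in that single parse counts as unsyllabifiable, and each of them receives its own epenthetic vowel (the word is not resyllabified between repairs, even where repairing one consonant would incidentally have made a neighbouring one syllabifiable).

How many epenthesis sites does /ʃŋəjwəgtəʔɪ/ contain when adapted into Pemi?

3

After substitution the input is /bŋəjwəgtəʔɪ/.
The unsyllabifiable consonants are /b/, /j/, /g/; each receives one epenthetic vowel.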